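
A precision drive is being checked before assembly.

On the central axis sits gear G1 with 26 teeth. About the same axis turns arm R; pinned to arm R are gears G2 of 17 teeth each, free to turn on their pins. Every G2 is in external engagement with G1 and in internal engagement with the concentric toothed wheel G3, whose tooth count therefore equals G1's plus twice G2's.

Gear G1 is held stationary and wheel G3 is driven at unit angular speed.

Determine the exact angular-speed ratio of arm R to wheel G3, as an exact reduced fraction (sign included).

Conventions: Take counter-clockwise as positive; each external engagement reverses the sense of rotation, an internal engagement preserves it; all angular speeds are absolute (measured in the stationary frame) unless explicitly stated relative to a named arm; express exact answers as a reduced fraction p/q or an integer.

30/43

class = planetary set [G3 = 26+2·17 = 60; Willis about the carrier]
ring teeth: 26 + 2·17 = 60
26(ω_sun−ω_arm) = −60(ω_ring−ω_arm),  ω_sun = 0, ω_ring = 1
26(0−ω_arm) = −60(1−ω_arm)  ⇒  86·ω_arm = 60  ⇒  ω_arm = 30/43
ω_out/ω_in = 30/43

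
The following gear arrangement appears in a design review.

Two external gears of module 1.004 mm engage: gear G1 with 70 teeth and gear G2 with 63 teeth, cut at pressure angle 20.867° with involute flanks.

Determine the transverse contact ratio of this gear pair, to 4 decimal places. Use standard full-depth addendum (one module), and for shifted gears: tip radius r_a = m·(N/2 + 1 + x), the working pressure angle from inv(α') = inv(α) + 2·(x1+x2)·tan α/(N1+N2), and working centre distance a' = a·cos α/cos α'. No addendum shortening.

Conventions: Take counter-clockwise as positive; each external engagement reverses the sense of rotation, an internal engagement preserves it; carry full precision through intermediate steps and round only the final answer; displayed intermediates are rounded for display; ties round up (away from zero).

recognized (one external pair, fixed centres): single-mesh tooth geometry, m = 1.004, N1 = 70, N2 = 63
base radii: r_b1 = 32.835160, r_b2 = 29.551644
tip radii: r_a1 = 36.144000, r_a2 = 32.630000
no profile shift: α' = α, a' = a
action lengths: √(r_a1²−r_b1²) = 15.107647, √(r_a2²−r_b2²) = 13.835362
base pitch p_b = π·m·cos α = 2.947277
CR = (15.107647 + 13.835362 − 66.766000·sin 20.86700°)/2.947277 = 1.751097
contact ratio ≈ 1.7511

1.7511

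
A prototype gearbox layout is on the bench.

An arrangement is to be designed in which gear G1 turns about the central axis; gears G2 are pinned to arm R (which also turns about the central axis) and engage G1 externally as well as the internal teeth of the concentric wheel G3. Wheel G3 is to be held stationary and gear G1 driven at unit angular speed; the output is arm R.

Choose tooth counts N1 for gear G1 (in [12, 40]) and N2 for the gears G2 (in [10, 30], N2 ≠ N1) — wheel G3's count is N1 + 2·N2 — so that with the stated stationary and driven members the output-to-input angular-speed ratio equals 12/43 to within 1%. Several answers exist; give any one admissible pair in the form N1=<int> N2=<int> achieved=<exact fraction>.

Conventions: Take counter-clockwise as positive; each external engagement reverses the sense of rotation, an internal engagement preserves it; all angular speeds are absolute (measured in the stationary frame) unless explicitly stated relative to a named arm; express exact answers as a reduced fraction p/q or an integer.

N1=24 N2=19 achieved=12/43

design class (target 12/43): planetary set
Willis with ω_ring = 0: ω_arm/ω_sun = N1/(N1+N3); set equal to 12/43  ⇒  N3/N1 = 1/(12/43) − 1 = 31/12
N3 = N1 + 2·N2  ⇒  N2/N1 = (N3/N1 − 1)/2 = (31/12 − 1)/2 = 19/24
smallest multiple with N1 ≥ 12 and N2 ≥ 10: k = 1  ⇒  N1 = 1·24 = 24, N2 = 1·19 = 19 (N1 ≤ 40, N2 ≤ 30, N2 ≠ N1 ✓), N3 = 24 + 2·19 = 62
check: N1/(N1+N3) with N1 = 24, N3 = 62 gives 12/43; |achieved − target| = 0 ≤ 3/1075 ✓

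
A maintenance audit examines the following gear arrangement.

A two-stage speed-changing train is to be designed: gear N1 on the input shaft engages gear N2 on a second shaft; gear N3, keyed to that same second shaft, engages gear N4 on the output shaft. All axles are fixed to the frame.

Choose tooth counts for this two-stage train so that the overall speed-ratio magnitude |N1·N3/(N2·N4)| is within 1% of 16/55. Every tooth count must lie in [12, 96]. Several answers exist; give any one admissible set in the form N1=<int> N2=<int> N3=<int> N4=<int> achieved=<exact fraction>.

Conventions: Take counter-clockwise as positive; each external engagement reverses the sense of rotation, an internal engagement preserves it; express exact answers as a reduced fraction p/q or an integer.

N1=12 N2=15 N3=12 N4=33 achieved=16/55

class = fixed-axis compound train [2-stage, 16/55 wanted]
target = 16/55 in lowest terms: an exact hit needs N1·N3 = k·16 and N2·N4 = k·55 for one integer k, every count in [12, 96]; additionally prefer no 1:1 stage (N1 ≠ N2, N3 ≠ N4)
k = 1…8: no 1:1-free in-range split of k·16 and k·55 into factor pairs; take k = 9
k = 9: N1·N3 = 144 = 12·12, N2·N4 = 495 = 15·33
achieved = 12·12/(15·33) = 16/55; |achieved − target| = 0 ≤ 4/1375 ✓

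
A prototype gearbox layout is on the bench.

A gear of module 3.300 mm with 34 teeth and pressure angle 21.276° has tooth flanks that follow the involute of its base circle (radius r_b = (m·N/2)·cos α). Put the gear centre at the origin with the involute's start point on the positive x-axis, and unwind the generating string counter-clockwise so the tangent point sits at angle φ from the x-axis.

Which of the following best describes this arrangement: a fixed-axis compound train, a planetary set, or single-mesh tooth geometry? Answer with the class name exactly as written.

single-mesh tooth geometry

class = single-mesh tooth geometry [base-circle involute, m = 3.300, 34T]
classification: single-mesh tooth geometry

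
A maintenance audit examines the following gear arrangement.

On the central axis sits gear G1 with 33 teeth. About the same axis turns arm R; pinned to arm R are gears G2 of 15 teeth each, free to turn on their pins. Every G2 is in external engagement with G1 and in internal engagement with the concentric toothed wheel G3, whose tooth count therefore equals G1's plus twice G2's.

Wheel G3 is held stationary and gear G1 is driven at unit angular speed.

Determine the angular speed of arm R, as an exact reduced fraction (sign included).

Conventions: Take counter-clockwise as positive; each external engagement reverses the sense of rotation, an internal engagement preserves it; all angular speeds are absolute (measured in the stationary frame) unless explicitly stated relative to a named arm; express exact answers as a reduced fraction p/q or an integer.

recognized (axles ride arm R): planetary set, 33/15/63 teeth
ring teeth: 33 + 2·15 = 63
33(ω_sun−ω_arm) = −63(ω_ring−ω_arm),  ω_ring = 0, ω_sun = 1
33(1−ω_arm) = −63(0−ω_arm)  ⇒  96·ω_arm = 33  ⇒  ω_arm = 11/32
exact speed ratio = 11/32

11/32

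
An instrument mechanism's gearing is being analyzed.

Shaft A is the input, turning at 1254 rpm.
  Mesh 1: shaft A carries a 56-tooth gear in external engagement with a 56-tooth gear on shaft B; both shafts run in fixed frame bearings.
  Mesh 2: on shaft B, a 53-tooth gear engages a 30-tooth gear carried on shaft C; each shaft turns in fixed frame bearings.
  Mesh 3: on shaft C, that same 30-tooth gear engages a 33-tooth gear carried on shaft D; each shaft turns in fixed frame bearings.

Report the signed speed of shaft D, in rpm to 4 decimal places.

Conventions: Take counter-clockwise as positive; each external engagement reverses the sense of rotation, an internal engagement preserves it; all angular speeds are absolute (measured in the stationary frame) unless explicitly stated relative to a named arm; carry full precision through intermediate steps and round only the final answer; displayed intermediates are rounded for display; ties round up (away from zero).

class = fixed-axis compound train [3 meshes; 3 ratios multiply, 3 sense flips]
mesh 1 [56T→56T]: ω = 1254.0000×56/56 = 1254.0000 rpm, sense flips to −
mesh 2 [53T→30T]: ω = 1254.0000×53/30 = 2215.4000 rpm, sense flips to +
mesh 3 [30T→33T]: ω = 2215.4000×30/33 = 2014.0000 rpm, sense flips to −
signed output speed = -2014.0000 rpm

-2014.0000 rpm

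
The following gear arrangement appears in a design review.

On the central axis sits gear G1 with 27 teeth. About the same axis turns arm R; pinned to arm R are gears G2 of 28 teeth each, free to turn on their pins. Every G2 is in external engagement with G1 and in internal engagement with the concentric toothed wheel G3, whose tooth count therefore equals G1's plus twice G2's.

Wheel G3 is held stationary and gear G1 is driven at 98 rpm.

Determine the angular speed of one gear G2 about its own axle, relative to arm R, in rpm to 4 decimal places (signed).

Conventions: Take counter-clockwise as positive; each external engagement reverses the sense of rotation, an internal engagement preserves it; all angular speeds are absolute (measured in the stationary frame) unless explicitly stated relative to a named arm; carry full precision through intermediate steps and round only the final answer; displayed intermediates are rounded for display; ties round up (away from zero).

topology: planetary set — G1 27T / G2 28T / G3 83T, arm = carrier (Willis)
normalise by the input: solve with ω_sun = 1, then scale by 98 rpm
ring teeth: 27 + 2·28 = 83
27(ω_sun−ω_arm) = −83(ω_ring−ω_arm),  ω_ring = 0, ω_sun = 1
27(1−ω_arm) = −83(0−ω_arm)  ⇒  110·ω_arm = 27  ⇒  ω_arm = 27/110
sun–planet mesh: 27·(1−27/110) = −28·(ω_p−ω_arm)  ⇒  ω_p−ω_arm = -2241/3080
scale: ω_p−ω_arm = -2241/3080 × 98 rpm = -71.3045 rpm

-71.3045 rpm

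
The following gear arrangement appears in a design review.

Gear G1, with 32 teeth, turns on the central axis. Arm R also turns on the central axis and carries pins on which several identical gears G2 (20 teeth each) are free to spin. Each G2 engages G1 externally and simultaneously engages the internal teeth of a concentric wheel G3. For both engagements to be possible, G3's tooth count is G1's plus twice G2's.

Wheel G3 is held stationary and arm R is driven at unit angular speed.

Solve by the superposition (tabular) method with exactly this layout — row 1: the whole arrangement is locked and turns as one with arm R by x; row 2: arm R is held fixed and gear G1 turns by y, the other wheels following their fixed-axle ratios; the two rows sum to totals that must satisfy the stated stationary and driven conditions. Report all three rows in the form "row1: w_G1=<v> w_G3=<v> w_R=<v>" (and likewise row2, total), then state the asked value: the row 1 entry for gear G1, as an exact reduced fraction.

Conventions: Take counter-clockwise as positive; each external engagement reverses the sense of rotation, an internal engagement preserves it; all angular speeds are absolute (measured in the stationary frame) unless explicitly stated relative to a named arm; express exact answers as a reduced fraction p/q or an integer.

row1: w_G1=1 w_G3=1 w_R=1
row2: w_G1=9/4 w_G3=-1 w_R=0
total: w_G1=13/4 w_G3=0 w_R=1
asked value: 1

recognized (axles ride arm R): planetary set, 32/20/72 teeth
row 1: whole set turns with the arm by x
row 2 (arm held, sun turns y): ω_ring = −(32/72)·y, ω_arm = 0
boundary: total ω_ring = x − (32/72)·y = 0 and total ω_arm = x = 1  ⇒  y = 9/4, x = 1
row 2 ring = −(32/72)·9/4 = -1
totals (row 1 + row 2): sun 1 + 9/4 = 13/4, ring 1 + (-1) = 0, arm 1 + 0 = 1
asked cell (row1, sun) = 1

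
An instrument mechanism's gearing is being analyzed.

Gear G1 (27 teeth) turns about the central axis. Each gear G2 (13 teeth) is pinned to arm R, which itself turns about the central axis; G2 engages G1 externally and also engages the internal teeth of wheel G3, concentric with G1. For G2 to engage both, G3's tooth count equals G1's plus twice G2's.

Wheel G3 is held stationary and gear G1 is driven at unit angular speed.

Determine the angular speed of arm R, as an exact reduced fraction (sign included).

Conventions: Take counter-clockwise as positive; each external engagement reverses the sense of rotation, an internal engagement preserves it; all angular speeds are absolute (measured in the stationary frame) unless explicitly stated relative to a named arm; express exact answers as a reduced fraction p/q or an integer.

27/80

class = planetary set [G3 = 27+2·13 = 53; Willis about the carrier]
ring teeth: 27 + 2·13 = 53
27(ω_sun−ω_arm) = −53(ω_ring−ω_arm),  ω_ring = 0, ω_sun = 1
27(1−ω_arm) = −53(0−ω_arm)  ⇒  80·ω_arm = 27  ⇒  ω_arm = 27/80
exact speed ratio = 27/80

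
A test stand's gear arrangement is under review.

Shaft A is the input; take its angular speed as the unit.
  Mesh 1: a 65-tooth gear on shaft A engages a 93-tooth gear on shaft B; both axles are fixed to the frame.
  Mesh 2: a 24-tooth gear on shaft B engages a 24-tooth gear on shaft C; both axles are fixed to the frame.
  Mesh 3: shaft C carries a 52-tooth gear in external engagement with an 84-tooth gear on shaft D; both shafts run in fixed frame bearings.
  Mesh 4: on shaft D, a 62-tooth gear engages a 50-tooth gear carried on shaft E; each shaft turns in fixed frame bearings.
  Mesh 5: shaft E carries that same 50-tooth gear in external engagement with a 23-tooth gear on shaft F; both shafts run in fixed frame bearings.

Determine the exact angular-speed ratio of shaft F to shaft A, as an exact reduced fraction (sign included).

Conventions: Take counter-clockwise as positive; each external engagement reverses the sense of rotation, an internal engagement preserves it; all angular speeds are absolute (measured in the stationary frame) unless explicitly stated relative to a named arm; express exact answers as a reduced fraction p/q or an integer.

class = fixed-axis compound train [5 meshes; 5 ratios multiply, 5 sense flips]
mesh 1 [65T→93T]: running ratio 65/93, sense −
mesh 2 [24T→24T]: running ratio 65/93, sense +
mesh 3 [52T→84T]: running ratio 845/1953, sense −
mesh 4 [62T→50T]: running ratio 169/315, sense +
mesh 5 [50T→23T]: running ratio 1690/1449, sense −
ω_out/ω_in = -1690/1449

-1690/1449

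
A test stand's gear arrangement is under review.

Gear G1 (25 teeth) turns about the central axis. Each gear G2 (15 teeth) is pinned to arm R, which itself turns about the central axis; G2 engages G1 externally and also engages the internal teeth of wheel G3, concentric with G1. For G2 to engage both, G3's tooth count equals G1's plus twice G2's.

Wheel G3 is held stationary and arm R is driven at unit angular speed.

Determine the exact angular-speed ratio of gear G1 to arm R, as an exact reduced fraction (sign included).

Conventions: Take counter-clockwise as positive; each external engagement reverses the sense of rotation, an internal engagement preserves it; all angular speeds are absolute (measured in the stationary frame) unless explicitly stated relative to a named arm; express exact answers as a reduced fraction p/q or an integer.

16/5

planetary set (25T centre, 15T on arm, 55T internal) — Willis relation
ring teeth: 25 + 2·15 = 55
25(ω_sun−ω_arm) = −55(ω_ring−ω_arm),  ω_ring = 0, ω_arm = 1
ω_sun = 1 − (55/25)(0−1) = 16/5
ω_out/ω_in = 16/5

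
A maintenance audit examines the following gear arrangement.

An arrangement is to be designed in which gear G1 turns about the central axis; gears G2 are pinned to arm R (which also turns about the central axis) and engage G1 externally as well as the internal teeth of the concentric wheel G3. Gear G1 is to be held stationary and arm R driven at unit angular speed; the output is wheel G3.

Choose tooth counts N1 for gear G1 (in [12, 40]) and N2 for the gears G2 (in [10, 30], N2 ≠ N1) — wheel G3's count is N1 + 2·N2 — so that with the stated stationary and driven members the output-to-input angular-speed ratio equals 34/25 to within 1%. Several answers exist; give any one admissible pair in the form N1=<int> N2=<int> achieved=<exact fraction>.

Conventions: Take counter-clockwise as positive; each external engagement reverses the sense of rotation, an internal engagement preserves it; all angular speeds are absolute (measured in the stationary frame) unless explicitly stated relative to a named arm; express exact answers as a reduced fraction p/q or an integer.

design class (target 34/25): planetary set
Willis with ω_sun = 0: ω_ring/ω_arm = (N1+N3)/N3; set equal to 34/25  ⇒  N3/N1 = 1/(34/25 − 1) = 25/9
N3 = N1 + 2·N2  ⇒  N2/N1 = (N3/N1 − 1)/2 = (25/9 − 1)/2 = 8/9
smallest multiple with N1 ≥ 12 and N2 ≥ 10: k = 2  ⇒  N1 = 2·9 = 18, N2 = 2·8 = 16 (N1 ≤ 40, N2 ≤ 30, N2 ≠ N1 ✓), N3 = 18 + 2·16 = 50
check: (N1+N3)/N3 with N1 = 18, N3 = 50 gives 34/25; |achieved − target| = 0 ≤ 17/1250 ✓

N1=18 N2=16 achieved=34/25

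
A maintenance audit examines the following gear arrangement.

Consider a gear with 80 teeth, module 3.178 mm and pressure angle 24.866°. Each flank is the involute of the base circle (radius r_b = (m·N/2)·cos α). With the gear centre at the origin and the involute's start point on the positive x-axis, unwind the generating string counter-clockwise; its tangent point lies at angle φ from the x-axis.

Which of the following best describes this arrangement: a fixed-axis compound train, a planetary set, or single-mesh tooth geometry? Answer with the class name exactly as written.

recognized (one wheel, involute flank): single-mesh tooth geometry, m = 3.178, N = 80
classification: single-mesh tooth geometry

single-mesh tooth geometry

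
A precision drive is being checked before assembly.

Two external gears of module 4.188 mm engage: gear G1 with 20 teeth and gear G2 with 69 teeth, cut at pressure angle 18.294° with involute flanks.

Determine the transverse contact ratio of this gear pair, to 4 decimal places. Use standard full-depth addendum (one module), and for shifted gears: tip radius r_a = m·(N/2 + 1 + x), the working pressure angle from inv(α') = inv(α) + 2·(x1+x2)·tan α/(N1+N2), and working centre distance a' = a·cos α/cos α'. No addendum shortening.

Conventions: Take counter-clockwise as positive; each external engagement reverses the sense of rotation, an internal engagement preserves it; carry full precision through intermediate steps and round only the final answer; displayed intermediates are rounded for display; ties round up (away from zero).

single-mesh involute tooth geometry (20T engaging 69T at module 4.188)
base radii: r_b1 = 39.763316, r_b2 = 137.183440
tip radii: r_a1 = 46.068000, r_a2 = 148.674000
no profile shift: α' = α, a' = a
action lengths: √(r_a1²−r_b1²) = 23.262402, √(r_a2²−r_b2²) = 57.311972
base pitch p_b = π·m·cos α = 12.492014
CR = (23.262402 + 57.311972 − 186.366000·sin 18.29400°)/12.492014 = 1.767160
contact ratio ≈ 1.7672

1.7672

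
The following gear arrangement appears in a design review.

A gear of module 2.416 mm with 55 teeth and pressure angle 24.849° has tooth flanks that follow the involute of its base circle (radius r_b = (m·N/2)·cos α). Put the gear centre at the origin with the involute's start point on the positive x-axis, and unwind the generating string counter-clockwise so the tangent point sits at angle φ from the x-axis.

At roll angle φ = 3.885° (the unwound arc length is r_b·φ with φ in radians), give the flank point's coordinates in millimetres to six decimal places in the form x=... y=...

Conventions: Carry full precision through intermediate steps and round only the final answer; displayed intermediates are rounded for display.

recognized (one wheel, involute flank): single-mesh tooth geometry, m = 2.416, N = 55
pitch radius r_p = m·N/2 = 2.416·55/2 = 66.440000
base radius r_b = r_p·cos α = 66.440000·cos 24.849° = 60.288880
roll angle φ = 3.885° = 0.06780604 rad
x = r_b·(cos φ + φ·sin φ) = 60.427315
y = r_b·(sin φ − φ·cos φ) = 0.006262

x=60.427315 y=0.006262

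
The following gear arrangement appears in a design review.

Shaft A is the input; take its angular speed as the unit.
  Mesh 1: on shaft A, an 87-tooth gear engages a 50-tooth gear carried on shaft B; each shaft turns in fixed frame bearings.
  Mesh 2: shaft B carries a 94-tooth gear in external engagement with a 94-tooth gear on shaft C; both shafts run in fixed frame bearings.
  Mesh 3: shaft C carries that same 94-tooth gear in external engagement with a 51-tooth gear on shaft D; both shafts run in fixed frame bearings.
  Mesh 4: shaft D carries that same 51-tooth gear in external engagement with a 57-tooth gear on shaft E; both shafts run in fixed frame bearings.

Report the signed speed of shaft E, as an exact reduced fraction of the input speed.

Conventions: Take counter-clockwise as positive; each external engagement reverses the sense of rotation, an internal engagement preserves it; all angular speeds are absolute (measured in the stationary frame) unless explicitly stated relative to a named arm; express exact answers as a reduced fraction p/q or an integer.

1363/475

4-mesh fixed-axis compound train (all bearings frame-fixed)
mesh 1 [87T→50T]: |ω|/ω_in = 1×87/50 = 87/50, sense flips to −
mesh 2 [94T→94T]: |ω|/ω_in = (87/50)×94/94 = 87/50, sense flips to +
mesh 3 [94T→51T]: |ω|/ω_in = (87/50)×94/51 = 1363/425, sense flips to −
mesh 4 [51T→57T]: |ω|/ω_in = (1363/425)×51/57 = 1363/475, sense flips to +
signed output speed (× input speed) = 1363/475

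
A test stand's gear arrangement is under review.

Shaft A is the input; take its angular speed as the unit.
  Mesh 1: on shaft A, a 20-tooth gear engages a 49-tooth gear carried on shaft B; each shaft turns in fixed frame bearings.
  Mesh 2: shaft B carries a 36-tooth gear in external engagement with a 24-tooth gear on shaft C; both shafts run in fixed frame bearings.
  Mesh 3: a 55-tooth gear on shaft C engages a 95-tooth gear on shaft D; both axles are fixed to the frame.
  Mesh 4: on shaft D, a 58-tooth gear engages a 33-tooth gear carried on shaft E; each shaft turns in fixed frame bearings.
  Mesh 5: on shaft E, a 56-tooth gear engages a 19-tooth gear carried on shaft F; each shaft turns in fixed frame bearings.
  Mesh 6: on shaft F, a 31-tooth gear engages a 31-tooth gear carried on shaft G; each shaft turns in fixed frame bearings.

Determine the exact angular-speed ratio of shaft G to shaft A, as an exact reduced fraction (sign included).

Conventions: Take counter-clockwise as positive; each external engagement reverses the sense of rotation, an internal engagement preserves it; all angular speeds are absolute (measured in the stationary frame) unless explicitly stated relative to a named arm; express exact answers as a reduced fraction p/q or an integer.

class = fixed-axis compound train [6 meshes; 6 ratios multiply, 6 sense flips]
mesh 1 [20T→49T]: running ratio 20/49, sense −
mesh 2 [36T→24T]: running ratio 30/49, sense +
mesh 3 [55T→95T]: running ratio 330/931, sense −
mesh 4 [58T→33T]: running ratio 580/931, sense +
mesh 5 [56T→19T]: running ratio 4640/2527, sense −
mesh 6 [31T→31T]: running ratio 4640/2527, sense +
ω_out/ω_in = 4640/2527

4640/2527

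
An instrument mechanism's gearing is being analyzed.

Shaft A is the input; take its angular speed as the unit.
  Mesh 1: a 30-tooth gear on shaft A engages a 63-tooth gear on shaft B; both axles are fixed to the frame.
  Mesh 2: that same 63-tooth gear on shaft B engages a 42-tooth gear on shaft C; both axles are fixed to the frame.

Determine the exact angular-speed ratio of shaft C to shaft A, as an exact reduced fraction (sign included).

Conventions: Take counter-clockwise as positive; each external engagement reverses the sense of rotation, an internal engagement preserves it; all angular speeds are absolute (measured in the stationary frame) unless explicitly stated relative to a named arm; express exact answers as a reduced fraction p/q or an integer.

5/7

class = fixed-axis compound train [2 meshes; 2 ratios multiply, 2 sense flips]
mesh 1 [30T→63T]: running ratio 10/21, sense −
mesh 2 [63T→42T]: running ratio 5/7, sense +
ω_out/ω_in = 5/7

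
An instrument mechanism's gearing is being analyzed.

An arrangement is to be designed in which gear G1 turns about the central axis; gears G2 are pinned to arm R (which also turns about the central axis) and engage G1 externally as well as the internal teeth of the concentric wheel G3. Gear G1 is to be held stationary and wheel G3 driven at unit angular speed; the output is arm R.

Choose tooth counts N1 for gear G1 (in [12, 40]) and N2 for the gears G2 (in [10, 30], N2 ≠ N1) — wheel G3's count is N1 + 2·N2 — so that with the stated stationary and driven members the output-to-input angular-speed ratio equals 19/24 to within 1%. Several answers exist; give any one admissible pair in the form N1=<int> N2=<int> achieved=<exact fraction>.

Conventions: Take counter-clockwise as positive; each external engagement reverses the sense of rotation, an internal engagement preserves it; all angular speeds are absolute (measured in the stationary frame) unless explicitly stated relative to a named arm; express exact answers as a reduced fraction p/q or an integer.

N1=15 N2=21 achieved=19/24

class = planetary set [ratio 19/24 wanted; Willis about the carrier]
Willis with ω_sun = 0: ω_arm/ω_ring = N3/(N1+N3); set equal to 19/24  ⇒  N3/N1 = (19/24)/(1 − 19/24) = 19/5
N3 = N1 + 2·N2  ⇒  N2/N1 = (N3/N1 − 1)/2 = (19/5 − 1)/2 = 7/5
smallest multiple with N1 ≥ 12 and N2 ≥ 10: k = 3  ⇒  N1 = 3·5 = 15, N2 = 3·7 = 21 (N1 ≤ 40, N2 ≤ 30, N2 ≠ N1 ✓), N3 = 15 + 2·21 = 57
check: N3/(N1+N3) with N1 = 15, N3 = 57 gives 19/24; |achieved − target| = 0 ≤ 19/2400 ✓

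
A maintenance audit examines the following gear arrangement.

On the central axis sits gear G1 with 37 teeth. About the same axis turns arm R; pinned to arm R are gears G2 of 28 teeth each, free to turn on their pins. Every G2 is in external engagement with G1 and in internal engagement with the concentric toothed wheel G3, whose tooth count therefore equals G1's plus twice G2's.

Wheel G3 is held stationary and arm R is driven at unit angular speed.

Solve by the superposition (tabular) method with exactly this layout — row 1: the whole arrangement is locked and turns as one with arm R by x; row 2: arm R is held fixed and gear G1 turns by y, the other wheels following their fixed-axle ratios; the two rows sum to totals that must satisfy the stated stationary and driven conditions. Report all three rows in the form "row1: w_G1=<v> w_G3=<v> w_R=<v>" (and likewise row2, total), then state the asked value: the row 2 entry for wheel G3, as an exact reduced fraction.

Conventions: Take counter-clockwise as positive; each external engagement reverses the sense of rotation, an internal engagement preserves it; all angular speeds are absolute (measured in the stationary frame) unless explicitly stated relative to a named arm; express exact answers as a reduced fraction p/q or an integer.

class = planetary set [G3 = 37+2·28 = 93; Willis about the carrier]
row 1 (train locked, turned with arm): all members turn x
row 2 — arm fixed, fixed-axis ratios: sun y, ring −(37/93)·y, arm 0
boundary: total ω_ring = x − (37/93)·y = 0 and total ω_arm = x = 1  ⇒  y = 93/37, x = 1
row 2 ring = −(37/93)·93/37 = -1
totals (row 1 + row 2): sun 1 + 93/37 = 130/37, ring 1 + (-1) = 0, arm 1 + 0 = 1
asked cell (row2, ring) = -1

row1: w_G1=1 w_G3=1 w_R=1
row2: w_G1=93/37 w_G3=-1 w_R=0
total: w_G1=130/37 w_G3=0 w_R=1
asked value: -1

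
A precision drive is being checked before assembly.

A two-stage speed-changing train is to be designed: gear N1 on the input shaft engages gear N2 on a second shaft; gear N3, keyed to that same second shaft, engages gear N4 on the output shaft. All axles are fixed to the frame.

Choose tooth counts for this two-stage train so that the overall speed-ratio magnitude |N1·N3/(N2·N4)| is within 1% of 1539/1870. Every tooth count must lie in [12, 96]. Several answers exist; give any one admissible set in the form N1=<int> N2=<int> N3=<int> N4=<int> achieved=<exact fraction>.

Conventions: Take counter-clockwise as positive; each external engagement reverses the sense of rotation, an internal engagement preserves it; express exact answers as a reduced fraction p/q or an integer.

design class (target 1539/1870): fixed-axis compound train
target = 1539/1870 in lowest terms: an exact hit needs N1·N3 = k·1539 and N2·N4 = k·1870 for one integer k, every count in [12, 96]; additionally prefer no 1:1 stage (N1 ≠ N2, N3 ≠ N4)
k = 1: N1·N3 = 1539 = 19·81, N2·N4 = 1870 = 22·85
achieved = 19·81/(22·85) = 1539/1870; |achieved − target| = 0 ≤ 1539/187000 ✓

N1=19 N2=22 N3=81 N4=85 achieved=1539/1870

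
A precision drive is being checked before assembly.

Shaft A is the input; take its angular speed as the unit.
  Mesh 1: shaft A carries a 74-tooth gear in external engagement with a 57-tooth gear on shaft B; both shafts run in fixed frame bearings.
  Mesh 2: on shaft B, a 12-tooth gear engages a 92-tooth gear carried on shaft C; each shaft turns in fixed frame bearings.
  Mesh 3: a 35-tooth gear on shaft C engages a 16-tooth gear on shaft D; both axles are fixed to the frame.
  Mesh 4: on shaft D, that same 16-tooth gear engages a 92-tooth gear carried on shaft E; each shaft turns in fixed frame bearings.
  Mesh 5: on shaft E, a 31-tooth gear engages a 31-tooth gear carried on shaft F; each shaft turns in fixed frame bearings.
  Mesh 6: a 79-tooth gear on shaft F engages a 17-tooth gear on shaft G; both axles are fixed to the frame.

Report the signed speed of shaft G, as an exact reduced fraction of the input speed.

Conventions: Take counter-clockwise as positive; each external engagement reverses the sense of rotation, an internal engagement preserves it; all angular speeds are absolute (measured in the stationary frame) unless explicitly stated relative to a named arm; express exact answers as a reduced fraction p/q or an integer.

6-mesh fixed-axis compound train (all bearings frame-fixed)
mesh 1 [74T→57T]: |ω|/ω_in = 1×74/57 = 74/57, sense flips to −
mesh 2 [12T→92T]: |ω|/ω_in = (74/57)×12/92 = 74/437, sense flips to +
mesh 3 [35T→16T]: |ω|/ω_in = (74/437)×35/16 = 1295/3496, sense flips to −
mesh 4 [16T→92T]: |ω|/ω_in = (1295/3496)×16/92 = 1295/20102, sense flips to +
mesh 5 [31T→31T]: |ω|/ω_in = (1295/20102)×31/31 = 1295/20102, sense flips to −
mesh 6 [79T→17T]: |ω|/ω_in = (1295/20102)×79/17 = 102305/341734, sense flips to +
signed output speed (× input speed) = 102305/341734

102305/341734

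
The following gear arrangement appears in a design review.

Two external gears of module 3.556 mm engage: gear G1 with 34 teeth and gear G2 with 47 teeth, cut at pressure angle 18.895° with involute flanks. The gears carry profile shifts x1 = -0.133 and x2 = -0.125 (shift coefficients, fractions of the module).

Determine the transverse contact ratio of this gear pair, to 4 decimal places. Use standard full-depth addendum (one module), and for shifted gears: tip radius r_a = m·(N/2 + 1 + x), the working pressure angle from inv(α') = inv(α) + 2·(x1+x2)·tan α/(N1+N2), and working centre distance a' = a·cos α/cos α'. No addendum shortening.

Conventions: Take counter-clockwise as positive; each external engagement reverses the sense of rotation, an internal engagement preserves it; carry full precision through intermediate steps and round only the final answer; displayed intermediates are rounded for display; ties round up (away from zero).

1.8505

class = single-mesh tooth geometry [involute pair 34T × 47T, m = 3.556]
base radii: r_b1 = 57.194461, r_b2 = 79.062931
tip radii: r_a1 = 63.535052, r_a2 = 86.677500
inv(α') = inv(18.895°) + 2·(-0.133-0.125)·tan α/(34+47) = 0.01031863  ⇒  α' = 17.75673°
a' = a·cos α / cos α' = 144.0180·cos 18.895°/cos 17.75673° = 143.073413
action lengths: √(r_a1²−r_b1²) = 27.667607, √(r_a2²−r_b2²) = 35.525230
base pitch p_b = π·m·cos α = 10.569512
CR = (27.667607 + 35.525230 − 143.073413·sin 17.75673°)/10.569512 = 1.850497
contact ratio ≈ 1.8505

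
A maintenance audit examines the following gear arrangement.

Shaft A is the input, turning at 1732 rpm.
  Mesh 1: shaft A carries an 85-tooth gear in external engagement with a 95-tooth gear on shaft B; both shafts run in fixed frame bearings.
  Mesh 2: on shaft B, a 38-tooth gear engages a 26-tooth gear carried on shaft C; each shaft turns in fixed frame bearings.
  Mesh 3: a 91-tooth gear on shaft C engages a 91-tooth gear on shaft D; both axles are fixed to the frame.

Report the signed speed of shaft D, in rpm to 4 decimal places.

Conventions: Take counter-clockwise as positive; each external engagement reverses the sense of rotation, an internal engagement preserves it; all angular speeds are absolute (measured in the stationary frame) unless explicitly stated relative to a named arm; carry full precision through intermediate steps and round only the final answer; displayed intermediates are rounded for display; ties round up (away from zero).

class = fixed-axis compound train [3 meshes; 3 ratios multiply, 3 sense flips]
mesh 1 [85T→95T]: ω = 1732.0000×85/95 = 1549.6842 rpm, sense flips to −
mesh 2 [38T→26T]: ω = 1549.6842×38/26 = 2264.9231 rpm, sense flips to +
mesh 3 [91T→91T]: ω = 2264.9231×91/91 = 2264.9231 rpm, sense flips to −
signed output speed = -2264.9231 rpm

-2264.9231 rpm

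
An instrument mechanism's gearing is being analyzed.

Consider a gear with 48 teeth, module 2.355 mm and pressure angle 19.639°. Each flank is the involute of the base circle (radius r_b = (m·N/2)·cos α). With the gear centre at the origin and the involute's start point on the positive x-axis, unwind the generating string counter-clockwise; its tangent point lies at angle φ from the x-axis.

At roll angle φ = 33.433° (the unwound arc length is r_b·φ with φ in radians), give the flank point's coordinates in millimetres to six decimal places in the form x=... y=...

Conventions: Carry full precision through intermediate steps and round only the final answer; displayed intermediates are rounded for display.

x=61.537744 y=3.406835

recognized (one wheel, involute flank): single-mesh tooth geometry, m = 2.355, N = 48
pitch radius r_p = m·N/2 = 2.355·48/2 = 56.520000
base radius r_b = r_p·cos α = 56.520000·cos 19.639° = 53.232169
roll angle φ = 33.433° = 0.58351593 rad
x = r_b·(cos φ + φ·sin φ) = 61.537744
y = r_b·(sin φ − φ·cos φ) = 3.406835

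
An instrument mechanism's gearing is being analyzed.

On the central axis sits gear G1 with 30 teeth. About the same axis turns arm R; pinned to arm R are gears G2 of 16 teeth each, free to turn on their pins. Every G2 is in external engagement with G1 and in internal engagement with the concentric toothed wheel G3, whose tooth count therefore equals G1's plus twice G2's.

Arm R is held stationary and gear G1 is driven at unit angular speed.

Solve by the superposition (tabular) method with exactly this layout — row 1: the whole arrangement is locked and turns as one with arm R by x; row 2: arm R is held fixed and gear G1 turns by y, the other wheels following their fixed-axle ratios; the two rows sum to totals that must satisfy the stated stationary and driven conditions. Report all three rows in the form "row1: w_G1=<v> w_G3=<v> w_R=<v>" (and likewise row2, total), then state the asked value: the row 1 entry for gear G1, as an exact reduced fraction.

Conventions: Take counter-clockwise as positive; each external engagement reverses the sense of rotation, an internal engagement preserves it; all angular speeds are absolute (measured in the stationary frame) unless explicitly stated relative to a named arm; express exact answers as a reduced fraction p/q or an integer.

row1: w_G1=0 w_G3=0 w_R=0
row2: w_G1=1 w_G3=-15/31 w_R=0
total: w_G1=1 w_G3=-15/31 w_R=0
asked value: 0

planetary set (30T centre, 16T on arm, 62T internal) — Willis relation
row 1 (train locked, turned with arm): all members turn x
row 2 (arm held, sun turns y): ω_ring = −(30/62)·y, ω_arm = 0
boundary: total ω_arm = x = 0 and total ω_sun = x + y = 1  ⇒  y = 1, x = 0
row 2 ring = −(30/62)·1 = -15/31
totals (row 1 + row 2): sun 0 + 1 = 1, ring 0 + (-15/31) = -15/31, arm 0 + 0 = 0
asked cell (row1, sun) = 0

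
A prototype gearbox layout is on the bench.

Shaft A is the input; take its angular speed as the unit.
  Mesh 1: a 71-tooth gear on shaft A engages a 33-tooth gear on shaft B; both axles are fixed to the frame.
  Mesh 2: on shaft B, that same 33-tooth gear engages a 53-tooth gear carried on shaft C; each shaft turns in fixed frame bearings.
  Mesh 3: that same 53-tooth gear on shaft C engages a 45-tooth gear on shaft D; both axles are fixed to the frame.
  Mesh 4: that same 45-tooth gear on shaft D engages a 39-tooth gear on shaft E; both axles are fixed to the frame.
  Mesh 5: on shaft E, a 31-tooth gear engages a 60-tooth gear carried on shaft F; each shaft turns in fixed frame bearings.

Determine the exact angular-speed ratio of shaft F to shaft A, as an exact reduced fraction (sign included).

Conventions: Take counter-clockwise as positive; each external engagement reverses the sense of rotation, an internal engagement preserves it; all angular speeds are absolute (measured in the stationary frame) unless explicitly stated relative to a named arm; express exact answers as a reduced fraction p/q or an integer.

-2201/2340

class = fixed-axis compound train [5 meshes; 5 ratios multiply, 5 sense flips]
mesh 1 [71T→33T]: running ratio 71/33, sense −
mesh 2 [33T→53T]: running ratio 71/53, sense +
mesh 3 [53T→45T]: running ratio 71/45, sense −
mesh 4 [45T→39T]: running ratio 71/39, sense +
mesh 5 [31T→60T]: running ratio 2201/2340, sense −
ω_out/ω_in = -2201/2340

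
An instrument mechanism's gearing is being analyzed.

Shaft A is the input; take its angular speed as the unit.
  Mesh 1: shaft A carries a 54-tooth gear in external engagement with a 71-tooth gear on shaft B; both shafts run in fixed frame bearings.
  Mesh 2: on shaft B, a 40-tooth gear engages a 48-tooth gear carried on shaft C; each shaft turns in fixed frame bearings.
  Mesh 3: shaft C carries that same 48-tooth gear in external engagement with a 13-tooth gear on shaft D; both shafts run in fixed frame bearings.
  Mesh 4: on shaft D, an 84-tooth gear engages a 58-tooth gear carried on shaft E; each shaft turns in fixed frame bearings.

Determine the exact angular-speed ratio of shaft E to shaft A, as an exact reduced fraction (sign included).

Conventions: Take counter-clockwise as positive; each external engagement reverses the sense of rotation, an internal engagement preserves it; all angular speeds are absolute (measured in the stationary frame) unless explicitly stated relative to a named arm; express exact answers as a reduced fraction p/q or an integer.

90720/26767

class = fixed-axis compound train [4 meshes; 4 ratios multiply, 4 sense flips]
mesh 1 [54T→71T]: running ratio 54/71, sense −
mesh 2 [40T→48T]: running ratio 45/71, sense +
mesh 3 [48T→13T]: running ratio 2160/923, sense −
mesh 4 [84T→58T]: running ratio 90720/26767, sense +
ω_out/ω_in = 90720/26767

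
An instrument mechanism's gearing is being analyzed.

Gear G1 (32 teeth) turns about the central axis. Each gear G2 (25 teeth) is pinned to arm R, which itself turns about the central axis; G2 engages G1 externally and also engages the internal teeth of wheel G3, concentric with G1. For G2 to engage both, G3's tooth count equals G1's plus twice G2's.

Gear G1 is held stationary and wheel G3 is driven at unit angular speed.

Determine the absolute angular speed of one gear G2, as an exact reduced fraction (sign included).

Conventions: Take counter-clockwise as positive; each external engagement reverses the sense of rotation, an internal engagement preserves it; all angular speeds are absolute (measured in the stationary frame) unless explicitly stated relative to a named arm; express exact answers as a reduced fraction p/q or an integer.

recognized (axles ride arm R): planetary set, 32/25/82 teeth
ring teeth: 32 + 2·25 = 82
32(ω_sun−ω_arm) = −82(ω_ring−ω_arm),  ω_sun = 0, ω_ring = 1
32(0−ω_arm) = −82(1−ω_arm)  ⇒  114·ω_arm = 82  ⇒  ω_arm = 41/57
sun–planet mesh: 32·(0−41/57) = −25·(ω_p−ω_arm)  ⇒  ω_p−ω_arm = 1312/1425
ω_p = 41/57 + 1312/1425 = 41/25
exact speed ratio = 41/25

41/25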